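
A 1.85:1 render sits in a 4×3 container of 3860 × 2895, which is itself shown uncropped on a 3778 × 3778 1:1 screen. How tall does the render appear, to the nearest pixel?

Inside the 3860×2895 canvas the render is width-limited at 3860.00 × 2086.49.
Second fit — the 4×3 canvas into 3778×3778 spans the width: 3778.00 × 2833.50 (×0.9788 from 3860×2895).
Applying the same ×0.9788: 2086.49 → 2042.16.

2042 px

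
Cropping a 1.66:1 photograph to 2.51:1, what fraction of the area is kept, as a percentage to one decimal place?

The width stays; only height is cut (since 2.51:1 is wider than 1.66:1).
(1.660)/(2.510) ≈ 0.661 of the area survives.

66.1%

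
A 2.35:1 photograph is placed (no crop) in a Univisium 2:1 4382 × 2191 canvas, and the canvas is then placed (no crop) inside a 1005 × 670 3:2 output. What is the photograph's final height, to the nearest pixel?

2.35:1 in 4382×2191: fills the width, so the photograph is 4382.00 × 1864.68.
Second fit — the Univisium 2:1 canvas into 1005×670 spans the width: 1005.00 × 502.50 (×0.2293 from 4382×2191).
Applying the same ×0.2293: 1864.68 → 427.66.

428 px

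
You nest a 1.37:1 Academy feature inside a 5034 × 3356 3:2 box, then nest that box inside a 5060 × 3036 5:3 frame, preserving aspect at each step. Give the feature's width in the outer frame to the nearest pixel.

Inside the 5034×3356 canvas the feature is height-limited at 4597.72 × 3356.00.
3:2 in 5060×3036: fills the height, so the intermediate becomes 4554.00 × 3036.00 — a scale of ×0.9046.
Applying the same ×0.9046: 4597.72 → 4159.32.

4159 px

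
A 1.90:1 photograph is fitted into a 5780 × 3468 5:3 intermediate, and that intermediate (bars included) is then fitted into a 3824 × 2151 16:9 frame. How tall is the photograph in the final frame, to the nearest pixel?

1.90:1 in 5780×3468: fills the width, so the photograph is 5780.00 × 3042.11.
Second fit — the 5:3 canvas into 3824×2151 spans the height: 3585.00 × 2151.00 (×0.6202 from 5780×3468).
So the photograph's height is 3042.11 × 0.6202 ≈ 1886.84.

1887 px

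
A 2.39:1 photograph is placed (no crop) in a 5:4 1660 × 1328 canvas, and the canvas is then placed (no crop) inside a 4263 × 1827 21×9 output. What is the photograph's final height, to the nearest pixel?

956 px

2.39:1 in 1660×1328: fills the width, so the photograph is 1660.00 × 694.56.
5:4 in 4263×1827: fills the height, so the intermediate becomes 2283.75 × 1827.00 — a scale of ×1.3758.
The photograph scales with it: height 694.56 × 1.3758 ≈ 955.54.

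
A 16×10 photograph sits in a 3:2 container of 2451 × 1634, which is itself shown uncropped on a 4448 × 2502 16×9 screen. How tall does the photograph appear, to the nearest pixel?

2346 px

Inside the 2451×1634 canvas the photograph is width-limited at 2451.00 × 1531.88.
The 3:2 canvas is height-limited in 4448×2502, giving 3753.00 × 2502.00; scale factor 1.5312.
The photograph scales with it: height 1531.88 × 1.5312 ≈ 2345.62.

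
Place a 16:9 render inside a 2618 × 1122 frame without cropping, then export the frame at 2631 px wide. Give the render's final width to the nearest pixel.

2005 px

Fitted into 2618×1122, the render spans the height; its width is 1122 × 16/9 ≈ 1994.67 px.
Resizing to 2631 px wide multiplies everything by 1.0050: 1994.67 → 2004.57 px.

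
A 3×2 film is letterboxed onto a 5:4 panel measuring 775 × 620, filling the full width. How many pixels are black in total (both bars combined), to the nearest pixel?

80083 pixels

That makes the image 516.6667 px tall (775 × 2/3).
620 − 516.6667 = 103.3333 px of bars.
That's 103.3333 × 775 ≈ 80083 black pixels.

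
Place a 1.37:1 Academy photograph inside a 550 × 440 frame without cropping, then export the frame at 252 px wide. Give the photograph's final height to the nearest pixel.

184 px

Fitted into 550×440, the photograph spans the width; its height is 550 / 1.370 ≈ 401.46 px.
The frame scales by 252/550 = 0.4582; 401.46 × 0.4582 ≈ 183.94 px.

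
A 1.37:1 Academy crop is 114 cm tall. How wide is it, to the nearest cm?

Width = 114 × 1.370 = 156.18.

156 cm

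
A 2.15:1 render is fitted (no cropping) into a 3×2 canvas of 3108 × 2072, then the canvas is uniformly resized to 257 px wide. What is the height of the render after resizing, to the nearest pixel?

120 px

In the 3108×2072 frame the render fills the width: height = 3108 / 2.150 ≈ 1445.58 px.
Scaling 3108 → 257 is ×0.0827, so the height becomes 1445.58 × 0.0827 ≈ 119.53 px.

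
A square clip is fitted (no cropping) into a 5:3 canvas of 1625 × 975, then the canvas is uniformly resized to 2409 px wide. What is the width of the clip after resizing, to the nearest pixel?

In the 1625×975 frame the clip fills the height: width = 975 × 1/1 ≈ 975.00 px.
The frame scales by 2409/1625 = 1.4825; 975.00 × 1.4825 ≈ 1445.40 px.

1445 px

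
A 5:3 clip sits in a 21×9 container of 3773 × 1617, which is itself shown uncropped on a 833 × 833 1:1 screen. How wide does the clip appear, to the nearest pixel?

First fit — 5:3 into 3773×1617 spans the height: 2695.00 × 1617.00.
Second fit — the 21×9 canvas into 833×833 spans the width: 833.00 × 357.00 (×0.2208 from 3773×1617).
So the clip's width is 2695.00 × 0.2208 ≈ 595.00.

595 px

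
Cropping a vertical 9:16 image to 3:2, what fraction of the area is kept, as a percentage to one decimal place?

37.5%

The width stays; only height is cut (since 3:2 is wider than vertical 9:16).
(0.562)/(1.500) ≈ 0.375 of the area survives.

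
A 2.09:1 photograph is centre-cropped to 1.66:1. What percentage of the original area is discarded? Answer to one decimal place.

1.66:1 is narrower than 2.09:1, so the crop keeps the full height and trims the width.
Fraction kept = (1.660)/(2.090) ≈ 79.43%, so 20.57% is lost.

20.6%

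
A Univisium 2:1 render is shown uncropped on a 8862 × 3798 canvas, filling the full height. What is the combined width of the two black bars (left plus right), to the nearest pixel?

The render is 3798 × 2/1 ≈ 7596.00 px wide.
Black = 8862 − 7596.00 = 1266.00 px.

1266 px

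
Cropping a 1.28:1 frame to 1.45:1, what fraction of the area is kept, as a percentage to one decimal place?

Going from 1.28:1 to 1.45:1 means cutting height while keeping width.
Fraction kept = (1.280)/(1.450) ≈ 88.28%.

88.3%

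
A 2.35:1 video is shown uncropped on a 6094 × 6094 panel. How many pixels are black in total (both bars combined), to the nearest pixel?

2.35:1 (2.350) > 1:1 (1.000), so the video fills the width.
Content height = 6094 / 2.350 ≈ 2593.1915 px.
6094 − 2593.1915 = 3500.8085 px of bars.
That's 3500.8085 × 6094 ≈ 21333927 black pixels.

21333927 pixels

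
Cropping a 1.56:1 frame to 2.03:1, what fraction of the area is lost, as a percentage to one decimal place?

23.2%

Going from 1.56:1 to 2.03:1 means cutting height while keeping width.
Fraction kept = (1.560)/(2.030) ≈ 76.85%, so 23.15% is lost.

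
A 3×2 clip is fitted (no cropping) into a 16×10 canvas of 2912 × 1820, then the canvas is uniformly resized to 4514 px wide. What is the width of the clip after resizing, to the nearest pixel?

4232 px

At 2912×1820 the clip is height-limited, so width = 1820 × 3/2 ≈ 2730.00 px.
Resizing to 4514 px wide multiplies everything by 1.5501: 2730.00 → 4231.88 px.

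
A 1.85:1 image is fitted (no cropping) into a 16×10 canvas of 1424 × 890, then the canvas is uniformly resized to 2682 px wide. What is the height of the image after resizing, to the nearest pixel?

Fitted into 1424×890, the image spans the width; its height is 1424 / 1.850 ≈ 769.73 px.
The frame scales by 2682/1424 = 1.8834; 769.73 × 1.8834 ≈ 1449.73 px.

1450 px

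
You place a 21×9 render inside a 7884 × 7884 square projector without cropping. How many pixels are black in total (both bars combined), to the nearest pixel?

21×9 is wider than square, so it spans the full width.
The render is 7884 × 9/21 ≈ 3378.8571 px tall.
Leftover height: 7884 − 3378.8571 = 4505.1429 px.
That's 4505.1429 × 7884 ≈ 35518546 black pixels.

35518546 pixels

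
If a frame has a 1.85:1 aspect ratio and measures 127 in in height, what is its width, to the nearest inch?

At 1.85:1, 127 × 1.850 ≈ 234.95.

235 in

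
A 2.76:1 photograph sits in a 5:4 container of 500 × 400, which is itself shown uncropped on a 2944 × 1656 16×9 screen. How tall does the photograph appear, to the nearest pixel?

750 px

2.76:1 in 500×400: fills the width, so the photograph is 500.00 × 181.16.
5:4 in 2944×1656: fills the height, so the intermediate becomes 2070.00 × 1656.00 — a scale of ×4.1400.
The photograph scales with it: height 181.16 × 4.1400 ≈ 750.00.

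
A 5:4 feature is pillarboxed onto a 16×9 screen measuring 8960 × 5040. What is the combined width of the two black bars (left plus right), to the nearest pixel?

2660 px

5:4 is narrower than 16×9, so it spans the full height.
Content width = 5040 × 5/4 ≈ 6300.00 px.
Black = 8960 − 6300.00 = 2660.00 px.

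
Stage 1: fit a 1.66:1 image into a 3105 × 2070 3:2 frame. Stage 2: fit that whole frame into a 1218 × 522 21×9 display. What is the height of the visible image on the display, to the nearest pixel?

472 px

Inside the 3105×2070 canvas the image is width-limited at 3105.00 × 1870.48.
The 3:2 canvas is height-limited in 1218×522, giving 783.00 × 522.00; scale factor 0.2522.
The image scales with it: height 1870.48 × 0.2522 ≈ 471.69.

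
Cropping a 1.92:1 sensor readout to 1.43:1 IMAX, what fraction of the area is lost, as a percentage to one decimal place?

25.5%

Going from 1.92:1 to 1.43:1 IMAX means cutting width while keeping height.
(1.430)/(1.920) ≈ 0.745 of the area survives, leaving 25.52% discarded.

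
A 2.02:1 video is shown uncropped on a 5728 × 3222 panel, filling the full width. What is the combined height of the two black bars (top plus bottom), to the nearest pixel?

386 px

Content height = 5728 / 2.020 ≈ 2835.64 px.
Black = 3222 − 2835.64 = 386.36 px.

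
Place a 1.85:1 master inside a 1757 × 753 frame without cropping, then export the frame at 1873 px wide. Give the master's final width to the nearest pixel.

1485 px

At 1757×753 the master is height-limited, so width = 753 × 1.850 ≈ 1393.05 px.
The frame scales by 1873/1757 = 1.0660; 1393.05 × 1.0660 ≈ 1485.02 px.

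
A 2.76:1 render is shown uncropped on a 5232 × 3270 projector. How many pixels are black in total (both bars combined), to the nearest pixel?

2.76:1 (2.760) > 16:10 (1.600), so the render fills the width.
The render is 5232 / 2.760 ≈ 1895.6522 px tall.
Black = 3270 − 1895.6522 = 1374.3478 px.
Across the 5232-px span: 1374.3478 × 5232 ≈ 7190588 px.

7190588 pixels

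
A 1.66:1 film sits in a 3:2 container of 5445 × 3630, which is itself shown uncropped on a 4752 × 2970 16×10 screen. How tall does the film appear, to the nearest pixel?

2684 px

1.66:1 in 5445×3630: fills the width, so the film is 5445.00 × 3280.12.
Second fit — the 3:2 canvas into 4752×2970 spans the height: 4455.00 × 2970.00 (×0.8182 from 5445×3630).
Applying the same ×0.8182: 3280.12 → 2683.73.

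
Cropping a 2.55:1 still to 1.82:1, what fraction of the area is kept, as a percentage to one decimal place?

1.82:1 is narrower than 2.55:1, so the crop keeps the full height and trims the width.
Area ratio = (1.820)/(2.550) = 71.37% retained.

71.4%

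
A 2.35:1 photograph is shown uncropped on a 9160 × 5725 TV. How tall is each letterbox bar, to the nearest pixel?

2.35:1 is wider than 16×10, so it spans the full width.
That makes the image 3897.87 px tall (9160 / 2.350).
5725 − 3897.87 = 1827.13 px of bars (913.56 each).

914 px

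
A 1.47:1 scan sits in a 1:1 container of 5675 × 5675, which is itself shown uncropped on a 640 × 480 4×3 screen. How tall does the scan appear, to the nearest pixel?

327 px

First fit — 1.47:1 into 5675×5675 spans the width: 5675.00 × 3860.54.
The 1:1 canvas is height-limited in 640×480, giving 480.00 × 480.00; scale factor 0.0846.
Applying the same ×0.0846: 3860.54 → 326.53.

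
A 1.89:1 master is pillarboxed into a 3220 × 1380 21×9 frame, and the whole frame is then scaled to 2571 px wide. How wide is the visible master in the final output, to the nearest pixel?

In the 3220×1380 frame the master fills the height: width = 1380 × 1.890 ≈ 2608.20 px.
Scaling 3220 → 2571 is ×0.7984, so the width becomes 2608.20 × 0.7984 ≈ 2082.51 px.

2083 px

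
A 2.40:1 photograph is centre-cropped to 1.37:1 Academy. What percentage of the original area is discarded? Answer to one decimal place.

42.9%

Going from 2.40:1 to 1.37:1 Academy means cutting width while keeping height.
Area ratio = (1.370)/(2.400) = 57.08%; the remaining 42.92% is cropped out.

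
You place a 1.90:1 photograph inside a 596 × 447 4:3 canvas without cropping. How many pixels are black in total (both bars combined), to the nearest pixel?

1.90:1 is wider than 4:3, so it spans the full width.
Content height = 596 / 1.900 ≈ 313.6842 px.
Black = 447 − 313.6842 = 133.3158 px.
Across the 596-px span: 133.3158 × 596 ≈ 79456 px.

79456 pixels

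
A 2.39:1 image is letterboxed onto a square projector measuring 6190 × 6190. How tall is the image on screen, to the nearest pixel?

2.39:1 is wider than square, so it spans the full width.
That makes the image 2589.96 px tall (6190 / 2.390).

2590 px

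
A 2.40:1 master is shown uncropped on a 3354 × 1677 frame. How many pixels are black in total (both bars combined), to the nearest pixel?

937443 pixels

2.40:1 (2.400) > Univisium 2:1 (2.000), so the master fills the width.
That makes the image 1397.5000 px tall (3354 / 2.400).
Black = 1677 − 1397.5000 = 279.5000 px.
Bar area = 279.5000 × 3354 ≈ 937443 px.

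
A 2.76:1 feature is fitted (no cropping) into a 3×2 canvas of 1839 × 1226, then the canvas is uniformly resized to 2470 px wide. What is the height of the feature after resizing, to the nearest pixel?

Fitted into 1839×1226, the feature spans the width; its height is 1839 / 2.760 ≈ 666.30 px.
Scaling 1839 → 2470 is ×1.3431, so the height becomes 666.30 × 1.3431 ≈ 894.93 px.

895 px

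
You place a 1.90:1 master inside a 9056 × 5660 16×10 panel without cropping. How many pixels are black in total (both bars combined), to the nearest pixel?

8093204 pixels

Since 1.900 > 1.600, the master is width-limited.
Content height = 9056 / 1.900 ≈ 4766.3158 px.
5660 − 4766.3158 = 893.6842 px of bars.
Across the 9056-px span: 893.6842 × 9056 ≈ 8093204 px.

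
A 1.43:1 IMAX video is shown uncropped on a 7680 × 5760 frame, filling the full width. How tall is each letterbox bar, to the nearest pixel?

Content height = 7680 / 1.430 ≈ 5370.63 px.
5760 − 5370.63 = 389.37 px of bars (194.69 each).

195 px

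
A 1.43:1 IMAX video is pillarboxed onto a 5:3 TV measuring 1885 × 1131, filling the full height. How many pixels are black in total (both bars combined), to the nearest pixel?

That makes the image 1617.3300 px wide (1131 × 1.430).
Black = 1885 − 1617.3300 = 267.6700 px.
Bar area = 267.6700 × 1131 ≈ 302735 px.

302735 pixels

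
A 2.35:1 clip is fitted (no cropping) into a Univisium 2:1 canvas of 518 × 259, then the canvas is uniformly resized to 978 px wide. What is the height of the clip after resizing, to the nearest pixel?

In the 518×259 frame the clip fills the width: height = 518 / 2.350 ≈ 220.43 px.
The frame scales by 978/518 = 1.8880; 220.43 × 1.8880 ≈ 416.17 px.

416 px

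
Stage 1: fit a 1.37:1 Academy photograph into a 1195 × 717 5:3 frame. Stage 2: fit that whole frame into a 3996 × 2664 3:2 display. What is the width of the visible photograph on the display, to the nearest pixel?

3285 px

Inside the 1195×717 canvas the photograph is height-limited at 982.29 × 717.00.
5:3 in 3996×2664: fills the width, so the intermediate becomes 3996.00 × 2397.60 — a scale of ×3.3439.
So the photograph's width is 982.29 × 3.3439 ≈ 3284.71.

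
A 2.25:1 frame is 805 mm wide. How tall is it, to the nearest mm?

358 mm

Height = 805 / 2.250 = 357.78.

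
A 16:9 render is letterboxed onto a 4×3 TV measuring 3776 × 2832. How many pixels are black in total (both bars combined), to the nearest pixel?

16:9 is wider than 4×3, so it spans the full width.
That makes the image 2124.0000 px tall (3776 × 9/16).
2832 − 2124.0000 = 708.0000 px of bars.
Across the 3776-px span: 708.0000 × 3776 ≈ 2673408 px.

2673408 pixels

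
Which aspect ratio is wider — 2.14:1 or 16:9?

2.14 and 16:9 = 1.778; 2.14 > 1.778.

2.14:1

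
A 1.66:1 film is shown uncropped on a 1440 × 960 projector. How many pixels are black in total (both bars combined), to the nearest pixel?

1.66:1 (1.660) > 3×2 (1.500), so the film fills the width.
That makes the image 867.4699 px tall (1440 / 1.660).
Black = 960 − 867.4699 = 92.5301 px.
Across the 1440-px span: 92.5301 × 1440 ≈ 133243 px.

133243 pixels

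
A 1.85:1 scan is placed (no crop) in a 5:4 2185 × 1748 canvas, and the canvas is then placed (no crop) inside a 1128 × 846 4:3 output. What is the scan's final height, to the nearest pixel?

Inside the 2185×1748 canvas the scan is width-limited at 2185.00 × 1181.08.
Second fit — the 5:4 canvas into 1128×846 spans the height: 1057.50 × 846.00 (×0.4840 from 2185×1748).
The scan scales with it: height 1181.08 × 0.4840 ≈ 571.62.

572 px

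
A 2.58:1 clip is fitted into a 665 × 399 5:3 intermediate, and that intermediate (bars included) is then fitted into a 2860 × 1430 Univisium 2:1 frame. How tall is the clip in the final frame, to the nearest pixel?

Inside the 665×399 canvas the clip is width-limited at 665.00 × 257.75.
Second fit — the 5:3 canvas into 2860×1430 spans the height: 2383.33 × 1430.00 (×3.5840 from 665×399).
So the clip's height is 257.75 × 3.5840 ≈ 923.77.

924 px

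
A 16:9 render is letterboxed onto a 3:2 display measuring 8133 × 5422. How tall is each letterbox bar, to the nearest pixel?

16:9 (1.778) > 3:2 (1.500), so the render fills the width.
Content height = 8133 × 9/16 ≈ 4574.81 px.
Black = 5422 − 4574.81 = 847.19 px, or 423.59 per bar.

424 px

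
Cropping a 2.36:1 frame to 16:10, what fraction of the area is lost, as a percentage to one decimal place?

32.2%

16:10 is narrower than 2.36:1, so the crop keeps the full height and trims the width.
Fraction kept = (1.600)/(2.360) ≈ 67.80%, so 32.20% is lost.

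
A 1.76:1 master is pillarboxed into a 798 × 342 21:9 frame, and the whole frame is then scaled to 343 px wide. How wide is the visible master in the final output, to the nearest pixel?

In the 798×342 frame the master fills the height: width = 342 × 1.760 ≈ 601.92 px.
The frame scales by 343/798 = 0.4298; 601.92 × 0.4298 ≈ 258.72 px.

259 px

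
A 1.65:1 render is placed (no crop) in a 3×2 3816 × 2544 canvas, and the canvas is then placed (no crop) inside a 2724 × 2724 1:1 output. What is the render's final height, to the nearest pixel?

1651 px

1.65:1 in 3816×2544: fills the width, so the render is 3816.00 × 2312.73.
3×2 in 2724×2724: fills the width, so the intermediate becomes 2724.00 × 1816.00 — a scale of ×0.7138.
Applying the same ×0.7138: 2312.73 → 1650.91.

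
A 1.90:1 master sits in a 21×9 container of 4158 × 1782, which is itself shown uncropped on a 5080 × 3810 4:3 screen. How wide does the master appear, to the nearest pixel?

4137 px

First fit — 1.90:1 into 4158×1782 spans the height: 3385.80 × 1782.00.
21×9 in 5080×3810: fills the width, so the intermediate becomes 5080.00 × 2177.14 — a scale of ×1.2217.
Applying the same ×1.2217: 3385.80 → 4136.57.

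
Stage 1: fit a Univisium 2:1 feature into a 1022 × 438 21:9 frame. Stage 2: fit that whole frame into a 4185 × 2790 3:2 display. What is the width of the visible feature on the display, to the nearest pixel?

First fit — Univisium 2:1 into 1022×438 spans the height: 876.00 × 438.00.
The 21:9 canvas is width-limited in 4185×2790, giving 4185.00 × 1793.57; scale factor 4.0949.
So the feature's width is 876.00 × 4.0949 ≈ 3587.14.

3587 px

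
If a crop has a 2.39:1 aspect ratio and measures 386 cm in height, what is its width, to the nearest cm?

Width = 386 × 2.390 = 922.54.

923 cm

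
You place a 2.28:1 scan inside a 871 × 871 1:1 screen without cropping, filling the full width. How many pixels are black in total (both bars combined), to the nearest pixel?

425904 pixels

The scan is 871 / 2.280 ≈ 382.0175 px tall.
Black = 871 − 382.0175 = 488.9825 px.
Bar area = 488.9825 × 871 ≈ 425904 px.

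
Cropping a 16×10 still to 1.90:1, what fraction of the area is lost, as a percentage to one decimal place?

Going from 16×10 to 1.90:1 means cutting height while keeping width.
Fraction kept = (1.600)/(1.900) ≈ 84.21%, so 15.79% is lost.

15.8%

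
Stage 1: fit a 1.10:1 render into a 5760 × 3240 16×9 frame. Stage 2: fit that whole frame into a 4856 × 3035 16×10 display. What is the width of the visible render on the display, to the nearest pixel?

3005 px

First fit — 1.10:1 into 5760×3240 spans the height: 3564.00 × 3240.00.
The 16×9 canvas is width-limited in 4856×3035, giving 4856.00 × 2731.50; scale factor 0.8431.
So the render's width is 3564.00 × 0.8431 ≈ 3004.65.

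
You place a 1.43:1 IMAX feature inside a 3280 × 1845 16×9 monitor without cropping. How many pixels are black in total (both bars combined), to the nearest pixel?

1183844 pixels

1.43:1 IMAX (1.430) < 16×9 (1.778), so the feature fills the height.
The feature is 1845 × 1.430 ≈ 2638.3500 px wide.
3280 − 2638.3500 = 641.6500 px of bars.
Across the 1845-px span: 641.6500 × 1845 ≈ 1183844 px.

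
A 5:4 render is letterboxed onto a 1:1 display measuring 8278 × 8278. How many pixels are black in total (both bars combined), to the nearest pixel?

13705057 pixels

5:4 (1.250) > 1:1 (1.000), so the render fills the width.
That makes the image 6622.4000 px tall (8278 × 4/5).
Leftover height: 8278 − 6622.4000 = 1655.6000 px.
Across the 8278-px span: 1655.6000 × 8278 ≈ 13705057 px.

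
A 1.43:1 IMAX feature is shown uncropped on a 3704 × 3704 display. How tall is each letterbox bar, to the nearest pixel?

557 px

Since 1.430 > 1.000, the feature is width-limited.
That makes the image 2590.21 px tall (3704 / 1.430).
Black = 3704 − 2590.21 = 1113.79 px, or 556.90 per bar.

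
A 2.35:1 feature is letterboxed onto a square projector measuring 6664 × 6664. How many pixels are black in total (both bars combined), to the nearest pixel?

25511493 pixels

2.35:1 (2.350) > square (1.000), so the feature fills the width.
That makes the image 2835.7447 px tall (6664 / 2.350).
Black = 6664 − 2835.7447 = 3828.2553 px.
That's 3828.2553 × 6664 ≈ 25511493 black pixels.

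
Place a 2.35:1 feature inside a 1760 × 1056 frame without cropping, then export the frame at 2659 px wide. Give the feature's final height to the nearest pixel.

1131 px

Fitted into 1760×1056, the feature spans the width; its height is 1760 / 2.350 ≈ 748.94 px.
Scaling 1760 → 2659 is ×1.5108, so the height becomes 748.94 × 1.5108 ≈ 1131.49 px.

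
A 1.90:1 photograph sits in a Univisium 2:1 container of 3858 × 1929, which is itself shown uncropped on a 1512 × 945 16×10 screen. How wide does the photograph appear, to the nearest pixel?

1436 px

1.90:1 in 3858×1929: fills the height, so the photograph is 3665.10 × 1929.00.
Univisium 2:1 in 1512×945: fills the width, so the intermediate becomes 1512.00 × 756.00 — a scale of ×0.3919.
The photograph scales with it: width 3665.10 × 0.3919 ≈ 1436.40.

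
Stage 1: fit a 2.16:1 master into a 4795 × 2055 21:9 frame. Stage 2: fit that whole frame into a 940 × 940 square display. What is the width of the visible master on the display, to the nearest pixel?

870 px

2.16:1 in 4795×2055: fills the height, so the master is 4438.80 × 2055.00.
21:9 in 940×940: fills the width, so the intermediate becomes 940.00 × 402.86 — a scale of ×0.1960.
Applying the same ×0.1960: 4438.80 → 870.17.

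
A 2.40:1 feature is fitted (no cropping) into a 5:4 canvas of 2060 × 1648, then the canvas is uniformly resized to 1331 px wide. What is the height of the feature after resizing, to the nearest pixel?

At 2060×1648 the feature is width-limited, so height = 2060 / 2.400 ≈ 858.33 px.
Scaling 2060 → 1331 is ×0.6461, so the height becomes 858.33 × 0.6461 ≈ 554.58 px.

555 px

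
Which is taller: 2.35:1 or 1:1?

1:1

2.35 and 1; 2.35 > 1. The smaller width-to-height ratio is the taller frame.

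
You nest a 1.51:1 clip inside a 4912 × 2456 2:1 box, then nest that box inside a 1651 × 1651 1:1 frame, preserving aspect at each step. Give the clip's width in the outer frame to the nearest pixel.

1247 px

Inside the 4912×2456 canvas the clip is height-limited at 3708.56 × 2456.00.
Second fit — the 2:1 canvas into 1651×1651 spans the width: 1651.00 × 825.50 (×0.3361 from 4912×2456).
Applying the same ×0.3361: 3708.56 → 1246.51.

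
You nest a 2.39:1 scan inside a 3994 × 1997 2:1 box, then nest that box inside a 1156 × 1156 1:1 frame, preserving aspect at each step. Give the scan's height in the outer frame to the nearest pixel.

484 px

Inside the 3994×1997 canvas the scan is width-limited at 3994.00 × 1671.13.
The 2:1 canvas is width-limited in 1156×1156, giving 1156.00 × 578.00; scale factor 0.2894.
Applying the same ×0.2894: 1671.13 → 483.68.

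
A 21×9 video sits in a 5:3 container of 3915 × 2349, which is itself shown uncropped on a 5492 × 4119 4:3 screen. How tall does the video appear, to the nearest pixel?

2354 px

First fit — 21×9 into 3915×2349 spans the width: 3915.00 × 1677.86.
The 5:3 canvas is width-limited in 5492×4119, giving 5492.00 × 3295.20; scale factor 1.4028.
So the video's height is 1677.86 × 1.4028 ≈ 2353.71.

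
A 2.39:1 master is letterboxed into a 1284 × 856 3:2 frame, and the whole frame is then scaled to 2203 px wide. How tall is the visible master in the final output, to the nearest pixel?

922 px

At 1284×856 the master is width-limited, so height = 1284 / 2.390 ≈ 537.24 px.
The frame scales by 2203/1284 = 1.7157; 537.24 × 1.7157 ≈ 921.76 px.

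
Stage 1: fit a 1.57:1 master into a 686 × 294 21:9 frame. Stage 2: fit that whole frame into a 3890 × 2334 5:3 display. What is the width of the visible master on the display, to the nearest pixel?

Inside the 686×294 canvas the master is height-limited at 461.58 × 294.00.
The 21:9 canvas is width-limited in 3890×2334, giving 3890.00 × 1667.14; scale factor 5.6706.
The master scales with it: width 461.58 × 5.6706 ≈ 2617.41.

2617 px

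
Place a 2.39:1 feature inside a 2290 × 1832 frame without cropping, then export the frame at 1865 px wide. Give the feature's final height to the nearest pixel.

Fitted into 2290×1832, the feature spans the width; its height is 2290 / 2.390 ≈ 958.16 px.
Resizing to 1865 px wide multiplies everything by 0.8144: 958.16 → 780.33 px.

780 px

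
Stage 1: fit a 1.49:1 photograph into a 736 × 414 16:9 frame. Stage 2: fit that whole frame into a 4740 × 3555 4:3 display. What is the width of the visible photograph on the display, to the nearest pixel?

3973 px

Inside the 736×414 canvas the photograph is height-limited at 616.86 × 414.00.
The 16:9 canvas is width-limited in 4740×3555, giving 4740.00 × 2666.25; scale factor 6.4402.
Applying the same ×6.4402: 616.86 → 3972.71.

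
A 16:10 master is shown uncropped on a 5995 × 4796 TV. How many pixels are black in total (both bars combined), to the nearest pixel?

6289504 pixels

Since 1.600 > 1.250, the master is width-limited.
Content height = 5995 × 10/16 ≈ 3746.8750 px.
4796 − 3746.8750 = 1049.1250 px of bars.
Bar area = 1049.1250 × 5995 ≈ 6289504 px.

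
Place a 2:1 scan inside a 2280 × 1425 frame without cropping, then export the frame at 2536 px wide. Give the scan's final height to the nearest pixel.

At 2280×1425 the scan is width-limited, so height = 2280 × 1/2 ≈ 1140.00 px.
Resizing to 2536 px wide multiplies everything by 1.1123: 1140.00 → 1268.00 px.

1268 px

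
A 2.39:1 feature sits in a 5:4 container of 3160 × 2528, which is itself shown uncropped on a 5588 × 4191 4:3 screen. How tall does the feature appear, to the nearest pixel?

2192 px

First fit — 2.39:1 into 3160×2528 spans the width: 3160.00 × 1322.18.
Second fit — the 5:4 canvas into 5588×4191 spans the height: 5238.75 × 4191.00 (×1.6578 from 3160×2528).
So the feature's height is 1322.18 × 1.6578 ≈ 2191.95.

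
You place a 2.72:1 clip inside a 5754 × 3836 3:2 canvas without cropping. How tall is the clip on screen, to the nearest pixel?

2.72:1 is wider than 3:2, so it spans the full width.
That makes the image 2115.44 px tall (5754 / 2.720).

2115 px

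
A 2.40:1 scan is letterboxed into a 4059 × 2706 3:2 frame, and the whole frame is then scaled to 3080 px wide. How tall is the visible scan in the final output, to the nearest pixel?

1283 px

In the 4059×2706 frame the scan fills the width: height = 4059 / 2.400 ≈ 1691.25 px.
Scaling 4059 → 3080 is ×0.7588, so the height becomes 1691.25 × 0.7588 ≈ 1283.33 px.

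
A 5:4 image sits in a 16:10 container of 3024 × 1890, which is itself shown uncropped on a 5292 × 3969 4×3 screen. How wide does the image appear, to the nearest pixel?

First fit — 5:4 into 3024×1890 spans the height: 2362.50 × 1890.00.
The 16:10 canvas is width-limited in 5292×3969, giving 5292.00 × 3307.50; scale factor 1.7500.
Applying the same ×1.7500: 2362.50 → 4134.38.

4134 px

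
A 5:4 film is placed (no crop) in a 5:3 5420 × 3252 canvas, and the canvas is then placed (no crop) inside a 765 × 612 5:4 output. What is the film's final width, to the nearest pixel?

574 px

First fit — 5:4 into 5420×3252 spans the height: 4065.00 × 3252.00.
5:3 in 765×612: fills the width, so the intermediate becomes 765.00 × 459.00 — a scale of ×0.1411.
The film scales with it: width 4065.00 × 0.1411 ≈ 573.75.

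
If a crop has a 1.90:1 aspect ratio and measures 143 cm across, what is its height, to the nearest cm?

75 cm

Height = 143 / 1.900 = 75.26.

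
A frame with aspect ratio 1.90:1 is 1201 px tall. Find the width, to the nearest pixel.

2282 px

At 1.90:1, 1201 × 1.900 ≈ 2281.90.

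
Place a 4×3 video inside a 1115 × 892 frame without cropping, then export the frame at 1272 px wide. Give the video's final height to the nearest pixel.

In the 1115×892 frame the video fills the width: height = 1115 × 3/4 ≈ 836.25 px.
The frame scales by 1272/1115 = 1.1408; 836.25 × 1.1408 ≈ 954.00 px.

954 px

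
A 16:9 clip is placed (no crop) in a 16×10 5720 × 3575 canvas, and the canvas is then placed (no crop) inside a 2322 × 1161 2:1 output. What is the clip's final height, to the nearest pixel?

First fit — 16:9 into 5720×3575 spans the width: 5720.00 × 3217.50.
16×10 in 2322×1161: fills the height, so the intermediate becomes 1857.60 × 1161.00 — a scale of ×0.3248.
The clip scales with it: height 3217.50 × 0.3248 ≈ 1044.90.

1045 px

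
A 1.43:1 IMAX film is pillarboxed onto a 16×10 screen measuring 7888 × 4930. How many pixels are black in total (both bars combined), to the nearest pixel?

1.43:1 IMAX (1.430) < 16×10 (1.600), so the film fills the height.
Content width = 4930 × 1.430 ≈ 7049.9000 px.
7888 − 7049.9000 = 838.1000 px of bars.
That's 838.1000 × 4930 ≈ 4131833 black pixels.

4131833 pixels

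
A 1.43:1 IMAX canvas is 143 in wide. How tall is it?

100 in

143 / 1.430 = 100.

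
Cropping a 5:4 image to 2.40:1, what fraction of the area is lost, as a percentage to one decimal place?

47.9%

The width stays; only height is cut (since 2.40:1 is wider than 5:4).
Fraction kept = (1.250)/(2.400) ≈ 52.08%, so 47.92% is lost.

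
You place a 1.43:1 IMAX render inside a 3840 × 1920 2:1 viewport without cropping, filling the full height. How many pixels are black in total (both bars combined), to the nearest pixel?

That makes the image 2745.6000 px wide (1920 × 1.430).
Black = 3840 − 2745.6000 = 1094.4000 px.
Across the 1920-px span: 1094.4000 × 1920 ≈ 2101248 px.

2101248 pixels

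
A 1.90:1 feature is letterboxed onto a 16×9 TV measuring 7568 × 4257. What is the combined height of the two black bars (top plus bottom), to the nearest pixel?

274 px

1.90:1 is wider than 16×9, so it spans the full width.
That makes the image 3983.16 px tall (7568 / 1.900).
Leftover height: 4257 − 3983.16 = 273.84 px.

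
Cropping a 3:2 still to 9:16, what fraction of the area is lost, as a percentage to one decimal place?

Going from 3:2 to 9:16 means cutting width while keeping height.
Fraction kept = (0.562)/(1.500) ≈ 37.50%, so 62.50% is lost.

62.5%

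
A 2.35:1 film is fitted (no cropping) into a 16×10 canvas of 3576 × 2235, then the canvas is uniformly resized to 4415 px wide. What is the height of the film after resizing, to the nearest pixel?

In the 3576×2235 frame the film fills the width: height = 3576 / 2.350 ≈ 1521.70 px.
The frame scales by 4415/3576 = 1.2346; 1521.70 × 1.2346 ≈ 1878.72 px.

1879 px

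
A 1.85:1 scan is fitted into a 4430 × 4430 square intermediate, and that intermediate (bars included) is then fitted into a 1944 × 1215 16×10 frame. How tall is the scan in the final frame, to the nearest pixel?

1.85:1 in 4430×4430: fills the width, so the scan is 4430.00 × 2394.59.
The square canvas is height-limited in 1944×1215, giving 1215.00 × 1215.00; scale factor 0.2743.
So the scan's height is 2394.59 × 0.2743 ≈ 656.76.

657 px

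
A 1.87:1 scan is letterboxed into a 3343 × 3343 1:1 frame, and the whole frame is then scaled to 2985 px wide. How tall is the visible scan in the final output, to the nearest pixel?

At 3343×3343 the scan is width-limited, so height = 3343 / 1.870 ≈ 1787.70 px.
Scaling 3343 → 2985 is ×0.8929, so the height becomes 1787.70 × 0.8929 ≈ 1596.26 px.

1596 px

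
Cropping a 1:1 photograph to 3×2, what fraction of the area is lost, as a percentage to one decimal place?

The width stays; only height is cut (since 3×2 is wider than 1:1).
Area ratio = (1.000)/(1.500) = 66.67%; the remaining 33.33% is cropped out.

33.3%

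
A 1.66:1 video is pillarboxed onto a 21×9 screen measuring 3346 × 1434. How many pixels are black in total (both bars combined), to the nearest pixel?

Since 1.660 < 2.333, the video is height-limited.
The video is 1434 × 1.660 ≈ 2380.4400 px wide.
Black = 3346 − 2380.4400 = 965.5600 px.
That's 965.5600 × 1434 ≈ 1384613 black pixels.

1384613 pixels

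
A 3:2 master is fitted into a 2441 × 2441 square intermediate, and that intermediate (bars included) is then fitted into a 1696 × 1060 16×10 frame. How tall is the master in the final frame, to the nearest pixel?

707 px

Inside the 2441×2441 canvas the master is width-limited at 2441.00 × 1627.33.
Second fit — the square canvas into 1696×1060 spans the height: 1060.00 × 1060.00 (×0.4342 from 2441×2441).
The master scales with it: height 1627.33 × 0.4342 ≈ 706.67.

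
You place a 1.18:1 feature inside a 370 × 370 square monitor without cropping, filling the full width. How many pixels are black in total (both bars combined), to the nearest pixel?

20883 pixels

That makes the image 313.5593 px tall (370 / 1.180).
Black = 370 − 313.5593 = 56.4407 px.
Bar area = 56.4407 × 370 ≈ 20883 px.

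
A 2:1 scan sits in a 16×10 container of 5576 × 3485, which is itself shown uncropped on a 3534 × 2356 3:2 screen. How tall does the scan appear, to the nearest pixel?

2:1 in 5576×3485: fills the width, so the scan is 5576.00 × 2788.00.
16×10 in 3534×2356: fills the width, so the intermediate becomes 3534.00 × 2208.75 — a scale of ×0.6338.
The scan scales with it: height 2788.00 × 0.6338 ≈ 1767.00.

1767 px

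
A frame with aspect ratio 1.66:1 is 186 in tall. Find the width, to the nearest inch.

186 × 1.660 = 308.76.

309 in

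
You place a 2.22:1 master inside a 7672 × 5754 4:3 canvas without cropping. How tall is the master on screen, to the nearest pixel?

2.22:1 (2.220) > 4:3 (1.333), so the master fills the width.
The master is 7672 / 2.220 ≈ 3455.86 px tall.

3456 px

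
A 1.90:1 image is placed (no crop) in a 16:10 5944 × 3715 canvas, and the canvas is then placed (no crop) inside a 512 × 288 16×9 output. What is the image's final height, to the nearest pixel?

First fit — 1.90:1 into 5944×3715 spans the width: 5944.00 × 3128.42.
16:10 in 512×288: fills the height, so the intermediate becomes 460.80 × 288.00 — a scale of ×0.0775.
The image scales with it: height 3128.42 × 0.0775 ≈ 242.53.

243 px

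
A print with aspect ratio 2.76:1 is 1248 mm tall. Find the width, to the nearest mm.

3444 mm

Width = 1248 × 2.760 = 3444.48.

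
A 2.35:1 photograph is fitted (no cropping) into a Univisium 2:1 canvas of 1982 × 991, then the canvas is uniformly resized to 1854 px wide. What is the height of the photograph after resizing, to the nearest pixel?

In the 1982×991 frame the photograph fills the width: height = 1982 / 2.350 ≈ 843.40 px.
The frame scales by 1854/1982 = 0.9354; 843.40 × 0.9354 ≈ 788.94 px.

789 px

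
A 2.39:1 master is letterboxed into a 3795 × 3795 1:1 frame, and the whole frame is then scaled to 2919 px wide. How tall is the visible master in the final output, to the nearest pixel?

At 3795×3795 the master is width-limited, so height = 3795 / 2.390 ≈ 1587.87 px.
Resizing to 2919 px wide multiplies everything by 0.7692: 1587.87 → 1221.34 px.

1221 px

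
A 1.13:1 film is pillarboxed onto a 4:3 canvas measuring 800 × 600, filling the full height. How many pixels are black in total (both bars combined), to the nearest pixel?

The film is 600 × 1.130 ≈ 678.0000 px wide.
Black = 800 − 678.0000 = 122.0000 px.
That's 122.0000 × 600 ≈ 73200 black pixels.

73200 pixels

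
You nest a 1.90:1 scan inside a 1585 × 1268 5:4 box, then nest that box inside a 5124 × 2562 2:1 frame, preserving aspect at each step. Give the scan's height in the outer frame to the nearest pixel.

1.90:1 in 1585×1268: fills the width, so the scan is 1585.00 × 834.21.
Second fit — the 5:4 canvas into 5124×2562 spans the height: 3202.50 × 2562.00 (×2.0205 from 1585×1268).
So the scan's height is 834.21 × 2.0205 ≈ 1685.53.

1686 px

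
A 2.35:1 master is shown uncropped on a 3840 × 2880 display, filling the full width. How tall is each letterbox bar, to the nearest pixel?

623 px

The master is 3840 / 2.350 ≈ 1634.04 px tall.
Black = 2880 − 1634.04 = 1245.96 px, or 622.98 per bar.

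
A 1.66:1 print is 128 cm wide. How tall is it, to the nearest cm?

77 cm

128 / 1.660 = 77.11.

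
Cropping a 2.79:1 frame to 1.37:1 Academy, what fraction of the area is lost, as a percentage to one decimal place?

50.9%

1.37:1 Academy is narrower than 2.79:1, so the crop keeps the full height and trims the width.
Fraction kept = (1.370)/(2.790) ≈ 49.10%, so 50.90% is lost.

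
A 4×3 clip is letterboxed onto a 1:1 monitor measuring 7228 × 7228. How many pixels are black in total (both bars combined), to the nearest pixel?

4×3 (1.333) > 1:1 (1.000), so the clip fills the width.
Content height = 7228 × 3/4 ≈ 5421.0000 px.
Leftover height: 7228 − 5421.0000 = 1807.0000 px.
Across the 7228-px span: 1807.0000 × 7228 ≈ 13060996 px.

13060996 pixels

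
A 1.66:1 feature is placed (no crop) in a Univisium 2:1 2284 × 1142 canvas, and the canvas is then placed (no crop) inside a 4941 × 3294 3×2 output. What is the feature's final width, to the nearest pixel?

Inside the 2284×1142 canvas the feature is height-limited at 1895.72 × 1142.00.
Univisium 2:1 in 4941×3294: fills the width, so the intermediate becomes 4941.00 × 2470.50 — a scale of ×2.1633.
So the feature's width is 1895.72 × 2.1633 ≈ 4101.03.

4101 px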